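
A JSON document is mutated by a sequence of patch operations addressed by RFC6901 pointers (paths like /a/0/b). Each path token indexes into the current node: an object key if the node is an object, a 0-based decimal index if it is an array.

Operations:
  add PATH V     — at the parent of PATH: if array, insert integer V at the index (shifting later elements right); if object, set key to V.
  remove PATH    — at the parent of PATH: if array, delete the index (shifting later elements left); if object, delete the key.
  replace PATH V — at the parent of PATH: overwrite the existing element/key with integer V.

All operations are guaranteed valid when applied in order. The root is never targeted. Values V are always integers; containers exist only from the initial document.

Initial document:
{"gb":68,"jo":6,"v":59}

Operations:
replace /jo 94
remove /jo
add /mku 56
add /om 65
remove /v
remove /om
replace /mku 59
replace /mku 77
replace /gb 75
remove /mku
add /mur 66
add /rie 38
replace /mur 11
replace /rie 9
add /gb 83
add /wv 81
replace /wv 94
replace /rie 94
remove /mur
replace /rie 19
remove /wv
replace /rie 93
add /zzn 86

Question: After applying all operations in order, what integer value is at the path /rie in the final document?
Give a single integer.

Answer: 93

Derivation:
After op 1 (replace /jo 94): {"gb":68,"jo":94,"v":59}
After op 2 (remove /jo): {"gb":68,"v":59}
After op 3 (add /mku 56): {"gb":68,"mku":56,"v":59}
After op 4 (add /om 65): {"gb":68,"mku":56,"om":65,"v":59}
After op 5 (remove /v): {"gb":68,"mku":56,"om":65}
After op 6 (remove /om): {"gb":68,"mku":56}
After op 7 (replace /mku 59): {"gb":68,"mku":59}
After op 8 (replace /mku 77): {"gb":68,"mku":77}
After op 9 (replace /gb 75): {"gb":75,"mku":77}
After op 10 (remove /mku): {"gb":75}
After op 11 (add /mur 66): {"gb":75,"mur":66}
After op 12 (add /rie 38): {"gb":75,"mur":66,"rie":38}
After op 13 (replace /mur 11): {"gb":75,"mur":11,"rie":38}
After op 14 (replace /rie 9): {"gb":75,"mur":11,"rie":9}
After op 15 (add /gb 83): {"gb":83,"mur":11,"rie":9}
After op 16 (add /wv 81): {"gb":83,"mur":11,"rie":9,"wv":81}
After op 17 (replace /wv 94): {"gb":83,"mur":11,"rie":9,"wv":94}
After op 18 (replace /rie 94): {"gb":83,"mur":11,"rie":94,"wv":94}
After op 19 (remove /mur): {"gb":83,"rie":94,"wv":94}
After op 20 (replace /rie 19): {"gb":83,"rie":19,"wv":94}
After op 21 (remove /wv): {"gb":83,"rie":19}
After op 22 (replace /rie 93): {"gb":83,"rie":93}
After op 23 (add /zzn 86): {"gb":83,"rie":93,"zzn":86}
Value at /rie: 93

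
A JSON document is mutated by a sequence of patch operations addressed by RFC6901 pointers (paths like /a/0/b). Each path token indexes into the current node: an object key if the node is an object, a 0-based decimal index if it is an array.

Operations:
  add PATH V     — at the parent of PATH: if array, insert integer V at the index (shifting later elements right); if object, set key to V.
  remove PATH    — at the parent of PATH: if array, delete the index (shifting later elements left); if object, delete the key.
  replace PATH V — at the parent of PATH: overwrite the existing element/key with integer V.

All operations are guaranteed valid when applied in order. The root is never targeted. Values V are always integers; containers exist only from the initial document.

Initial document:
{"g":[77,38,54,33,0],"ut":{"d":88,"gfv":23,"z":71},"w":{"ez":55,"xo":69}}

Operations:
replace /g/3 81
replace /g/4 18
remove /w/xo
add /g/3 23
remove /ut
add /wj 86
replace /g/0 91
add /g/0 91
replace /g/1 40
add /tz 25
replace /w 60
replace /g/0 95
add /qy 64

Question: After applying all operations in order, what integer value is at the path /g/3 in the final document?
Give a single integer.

After op 1 (replace /g/3 81): {"g":[77,38,54,81,0],"ut":{"d":88,"gfv":23,"z":71},"w":{"ez":55,"xo":69}}
After op 2 (replace /g/4 18): {"g":[77,38,54,81,18],"ut":{"d":88,"gfv":23,"z":71},"w":{"ez":55,"xo":69}}
After op 3 (remove /w/xo): {"g":[77,38,54,81,18],"ut":{"d":88,"gfv":23,"z":71},"w":{"ez":55}}
After op 4 (add /g/3 23): {"g":[77,38,54,23,81,18],"ut":{"d":88,"gfv":23,"z":71},"w":{"ez":55}}
After op 5 (remove /ut): {"g":[77,38,54,23,81,18],"w":{"ez":55}}
After op 6 (add /wj 86): {"g":[77,38,54,23,81,18],"w":{"ez":55},"wj":86}
After op 7 (replace /g/0 91): {"g":[91,38,54,23,81,18],"w":{"ez":55},"wj":86}
After op 8 (add /g/0 91): {"g":[91,91,38,54,23,81,18],"w":{"ez":55},"wj":86}
After op 9 (replace /g/1 40): {"g":[91,40,38,54,23,81,18],"w":{"ez":55},"wj":86}
After op 10 (add /tz 25): {"g":[91,40,38,54,23,81,18],"tz":25,"w":{"ez":55},"wj":86}
After op 11 (replace /w 60): {"g":[91,40,38,54,23,81,18],"tz":25,"w":60,"wj":86}
After op 12 (replace /g/0 95): {"g":[95,40,38,54,23,81,18],"tz":25,"w":60,"wj":86}
After op 13 (add /qy 64): {"g":[95,40,38,54,23,81,18],"qy":64,"tz":25,"w":60,"wj":86}
Value at /g/3: 54

Answer: 54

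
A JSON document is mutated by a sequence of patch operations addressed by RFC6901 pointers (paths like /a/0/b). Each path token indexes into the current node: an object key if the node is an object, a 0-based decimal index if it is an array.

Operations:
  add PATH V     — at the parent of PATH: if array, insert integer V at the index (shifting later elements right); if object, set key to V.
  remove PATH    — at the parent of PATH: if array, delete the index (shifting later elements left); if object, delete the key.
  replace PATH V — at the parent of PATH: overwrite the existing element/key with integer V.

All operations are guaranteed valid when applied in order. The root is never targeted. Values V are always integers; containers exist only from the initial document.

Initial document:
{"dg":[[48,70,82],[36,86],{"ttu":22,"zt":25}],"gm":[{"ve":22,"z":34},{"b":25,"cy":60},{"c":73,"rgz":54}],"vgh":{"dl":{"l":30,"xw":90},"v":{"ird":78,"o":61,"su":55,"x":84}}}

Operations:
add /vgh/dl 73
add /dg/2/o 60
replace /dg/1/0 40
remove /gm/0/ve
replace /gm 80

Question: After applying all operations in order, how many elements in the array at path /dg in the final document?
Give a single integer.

After op 1 (add /vgh/dl 73): {"dg":[[48,70,82],[36,86],{"ttu":22,"zt":25}],"gm":[{"ve":22,"z":34},{"b":25,"cy":60},{"c":73,"rgz":54}],"vgh":{"dl":73,"v":{"ird":78,"o":61,"su":55,"x":84}}}
After op 2 (add /dg/2/o 60): {"dg":[[48,70,82],[36,86],{"o":60,"ttu":22,"zt":25}],"gm":[{"ve":22,"z":34},{"b":25,"cy":60},{"c":73,"rgz":54}],"vgh":{"dl":73,"v":{"ird":78,"o":61,"su":55,"x":84}}}
After op 3 (replace /dg/1/0 40): {"dg":[[48,70,82],[40,86],{"o":60,"ttu":22,"zt":25}],"gm":[{"ve":22,"z":34},{"b":25,"cy":60},{"c":73,"rgz":54}],"vgh":{"dl":73,"v":{"ird":78,"o":61,"su":55,"x":84}}}
After op 4 (remove /gm/0/ve): {"dg":[[48,70,82],[40,86],{"o":60,"ttu":22,"zt":25}],"gm":[{"z":34},{"b":25,"cy":60},{"c":73,"rgz":54}],"vgh":{"dl":73,"v":{"ird":78,"o":61,"su":55,"x":84}}}
After op 5 (replace /gm 80): {"dg":[[48,70,82],[40,86],{"o":60,"ttu":22,"zt":25}],"gm":80,"vgh":{"dl":73,"v":{"ird":78,"o":61,"su":55,"x":84}}}
Size at path /dg: 3

Answer: 3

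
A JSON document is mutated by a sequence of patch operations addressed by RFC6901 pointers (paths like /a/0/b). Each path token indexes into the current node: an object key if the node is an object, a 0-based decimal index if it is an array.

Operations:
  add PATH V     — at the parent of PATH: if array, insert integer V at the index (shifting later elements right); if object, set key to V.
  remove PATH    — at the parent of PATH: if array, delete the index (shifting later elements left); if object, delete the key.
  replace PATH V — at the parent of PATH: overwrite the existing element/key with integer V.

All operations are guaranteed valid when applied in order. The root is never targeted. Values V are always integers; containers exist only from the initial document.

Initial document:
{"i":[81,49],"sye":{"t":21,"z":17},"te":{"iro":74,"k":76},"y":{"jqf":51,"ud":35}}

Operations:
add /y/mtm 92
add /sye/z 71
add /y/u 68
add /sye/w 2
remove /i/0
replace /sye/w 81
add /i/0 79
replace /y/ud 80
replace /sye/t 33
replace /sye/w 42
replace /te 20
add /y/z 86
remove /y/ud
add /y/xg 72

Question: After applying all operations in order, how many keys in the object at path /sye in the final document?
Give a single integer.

After op 1 (add /y/mtm 92): {"i":[81,49],"sye":{"t":21,"z":17},"te":{"iro":74,"k":76},"y":{"jqf":51,"mtm":92,"ud":35}}
After op 2 (add /sye/z 71): {"i":[81,49],"sye":{"t":21,"z":71},"te":{"iro":74,"k":76},"y":{"jqf":51,"mtm":92,"ud":35}}
After op 3 (add /y/u 68): {"i":[81,49],"sye":{"t":21,"z":71},"te":{"iro":74,"k":76},"y":{"jqf":51,"mtm":92,"u":68,"ud":35}}
After op 4 (add /sye/w 2): {"i":[81,49],"sye":{"t":21,"w":2,"z":71},"te":{"iro":74,"k":76},"y":{"jqf":51,"mtm":92,"u":68,"ud":35}}
After op 5 (remove /i/0): {"i":[49],"sye":{"t":21,"w":2,"z":71},"te":{"iro":74,"k":76},"y":{"jqf":51,"mtm":92,"u":68,"ud":35}}
After op 6 (replace /sye/w 81): {"i":[49],"sye":{"t":21,"w":81,"z":71},"te":{"iro":74,"k":76},"y":{"jqf":51,"mtm":92,"u":68,"ud":35}}
After op 7 (add /i/0 79): {"i":[79,49],"sye":{"t":21,"w":81,"z":71},"te":{"iro":74,"k":76},"y":{"jqf":51,"mtm":92,"u":68,"ud":35}}
After op 8 (replace /y/ud 80): {"i":[79,49],"sye":{"t":21,"w":81,"z":71},"te":{"iro":74,"k":76},"y":{"jqf":51,"mtm":92,"u":68,"ud":80}}
After op 9 (replace /sye/t 33): {"i":[79,49],"sye":{"t":33,"w":81,"z":71},"te":{"iro":74,"k":76},"y":{"jqf":51,"mtm":92,"u":68,"ud":80}}
After op 10 (replace /sye/w 42): {"i":[79,49],"sye":{"t":33,"w":42,"z":71},"te":{"iro":74,"k":76},"y":{"jqf":51,"mtm":92,"u":68,"ud":80}}
After op 11 (replace /te 20): {"i":[79,49],"sye":{"t":33,"w":42,"z":71},"te":20,"y":{"jqf":51,"mtm":92,"u":68,"ud":80}}
After op 12 (add /y/z 86): {"i":[79,49],"sye":{"t":33,"w":42,"z":71},"te":20,"y":{"jqf":51,"mtm":92,"u":68,"ud":80,"z":86}}
After op 13 (remove /y/ud): {"i":[79,49],"sye":{"t":33,"w":42,"z":71},"te":20,"y":{"jqf":51,"mtm":92,"u":68,"z":86}}
After op 14 (add /y/xg 72): {"i":[79,49],"sye":{"t":33,"w":42,"z":71},"te":20,"y":{"jqf":51,"mtm":92,"u":68,"xg":72,"z":86}}
Size at path /sye: 3

Answer: 3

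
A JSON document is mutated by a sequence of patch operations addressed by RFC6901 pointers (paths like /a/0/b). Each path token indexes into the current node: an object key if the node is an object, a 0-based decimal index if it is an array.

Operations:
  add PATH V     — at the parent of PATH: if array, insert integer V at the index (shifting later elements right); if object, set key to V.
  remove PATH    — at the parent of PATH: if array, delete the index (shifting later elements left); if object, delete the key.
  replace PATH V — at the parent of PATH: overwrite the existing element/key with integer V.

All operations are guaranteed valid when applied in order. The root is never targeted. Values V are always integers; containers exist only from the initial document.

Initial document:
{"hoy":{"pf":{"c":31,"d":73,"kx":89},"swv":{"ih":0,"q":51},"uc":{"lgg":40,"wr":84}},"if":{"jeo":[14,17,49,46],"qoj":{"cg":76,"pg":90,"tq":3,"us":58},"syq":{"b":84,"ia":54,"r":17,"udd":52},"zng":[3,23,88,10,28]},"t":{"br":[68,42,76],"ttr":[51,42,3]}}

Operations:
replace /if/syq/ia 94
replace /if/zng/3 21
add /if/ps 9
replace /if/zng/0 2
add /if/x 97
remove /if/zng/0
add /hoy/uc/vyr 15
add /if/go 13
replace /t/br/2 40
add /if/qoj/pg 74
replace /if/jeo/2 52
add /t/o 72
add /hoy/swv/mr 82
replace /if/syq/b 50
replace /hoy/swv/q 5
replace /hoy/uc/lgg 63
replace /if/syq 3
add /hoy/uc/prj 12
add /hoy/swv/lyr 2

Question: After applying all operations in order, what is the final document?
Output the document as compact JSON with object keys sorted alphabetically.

After op 1 (replace /if/syq/ia 94): {"hoy":{"pf":{"c":31,"d":73,"kx":89},"swv":{"ih":0,"q":51},"uc":{"lgg":40,"wr":84}},"if":{"jeo":[14,17,49,46],"qoj":{"cg":76,"pg":90,"tq":3,"us":58},"syq":{"b":84,"ia":94,"r":17,"udd":52},"zng":[3,23,88,10,28]},"t":{"br":[68,42,76],"ttr":[51,42,3]}}
After op 2 (replace /if/zng/3 21): {"hoy":{"pf":{"c":31,"d":73,"kx":89},"swv":{"ih":0,"q":51},"uc":{"lgg":40,"wr":84}},"if":{"jeo":[14,17,49,46],"qoj":{"cg":76,"pg":90,"tq":3,"us":58},"syq":{"b":84,"ia":94,"r":17,"udd":52},"zng":[3,23,88,21,28]},"t":{"br":[68,42,76],"ttr":[51,42,3]}}
After op 3 (add /if/ps 9): {"hoy":{"pf":{"c":31,"d":73,"kx":89},"swv":{"ih":0,"q":51},"uc":{"lgg":40,"wr":84}},"if":{"jeo":[14,17,49,46],"ps":9,"qoj":{"cg":76,"pg":90,"tq":3,"us":58},"syq":{"b":84,"ia":94,"r":17,"udd":52},"zng":[3,23,88,21,28]},"t":{"br":[68,42,76],"ttr":[51,42,3]}}
After op 4 (replace /if/zng/0 2): {"hoy":{"pf":{"c":31,"d":73,"kx":89},"swv":{"ih":0,"q":51},"uc":{"lgg":40,"wr":84}},"if":{"jeo":[14,17,49,46],"ps":9,"qoj":{"cg":76,"pg":90,"tq":3,"us":58},"syq":{"b":84,"ia":94,"r":17,"udd":52},"zng":[2,23,88,21,28]},"t":{"br":[68,42,76],"ttr":[51,42,3]}}
After op 5 (add /if/x 97): {"hoy":{"pf":{"c":31,"d":73,"kx":89},"swv":{"ih":0,"q":51},"uc":{"lgg":40,"wr":84}},"if":{"jeo":[14,17,49,46],"ps":9,"qoj":{"cg":76,"pg":90,"tq":3,"us":58},"syq":{"b":84,"ia":94,"r":17,"udd":52},"x":97,"zng":[2,23,88,21,28]},"t":{"br":[68,42,76],"ttr":[51,42,3]}}
After op 6 (remove /if/zng/0): {"hoy":{"pf":{"c":31,"d":73,"kx":89},"swv":{"ih":0,"q":51},"uc":{"lgg":40,"wr":84}},"if":{"jeo":[14,17,49,46],"ps":9,"qoj":{"cg":76,"pg":90,"tq":3,"us":58},"syq":{"b":84,"ia":94,"r":17,"udd":52},"x":97,"zng":[23,88,21,28]},"t":{"br":[68,42,76],"ttr":[51,42,3]}}
After op 7 (add /hoy/uc/vyr 15): {"hoy":{"pf":{"c":31,"d":73,"kx":89},"swv":{"ih":0,"q":51},"uc":{"lgg":40,"vyr":15,"wr":84}},"if":{"jeo":[14,17,49,46],"ps":9,"qoj":{"cg":76,"pg":90,"tq":3,"us":58},"syq":{"b":84,"ia":94,"r":17,"udd":52},"x":97,"zng":[23,88,21,28]},"t":{"br":[68,42,76],"ttr":[51,42,3]}}
After op 8 (add /if/go 13): {"hoy":{"pf":{"c":31,"d":73,"kx":89},"swv":{"ih":0,"q":51},"uc":{"lgg":40,"vyr":15,"wr":84}},"if":{"go":13,"jeo":[14,17,49,46],"ps":9,"qoj":{"cg":76,"pg":90,"tq":3,"us":58},"syq":{"b":84,"ia":94,"r":17,"udd":52},"x":97,"zng":[23,88,21,28]},"t":{"br":[68,42,76],"ttr":[51,42,3]}}
After op 9 (replace /t/br/2 40): {"hoy":{"pf":{"c":31,"d":73,"kx":89},"swv":{"ih":0,"q":51},"uc":{"lgg":40,"vyr":15,"wr":84}},"if":{"go":13,"jeo":[14,17,49,46],"ps":9,"qoj":{"cg":76,"pg":90,"tq":3,"us":58},"syq":{"b":84,"ia":94,"r":17,"udd":52},"x":97,"zng":[23,88,21,28]},"t":{"br":[68,42,40],"ttr":[51,42,3]}}
After op 10 (add /if/qoj/pg 74): {"hoy":{"pf":{"c":31,"d":73,"kx":89},"swv":{"ih":0,"q":51},"uc":{"lgg":40,"vyr":15,"wr":84}},"if":{"go":13,"jeo":[14,17,49,46],"ps":9,"qoj":{"cg":76,"pg":74,"tq":3,"us":58},"syq":{"b":84,"ia":94,"r":17,"udd":52},"x":97,"zng":[23,88,21,28]},"t":{"br":[68,42,40],"ttr":[51,42,3]}}
After op 11 (replace /if/jeo/2 52): {"hoy":{"pf":{"c":31,"d":73,"kx":89},"swv":{"ih":0,"q":51},"uc":{"lgg":40,"vyr":15,"wr":84}},"if":{"go":13,"jeo":[14,17,52,46],"ps":9,"qoj":{"cg":76,"pg":74,"tq":3,"us":58},"syq":{"b":84,"ia":94,"r":17,"udd":52},"x":97,"zng":[23,88,21,28]},"t":{"br":[68,42,40],"ttr":[51,42,3]}}
After op 12 (add /t/o 72): {"hoy":{"pf":{"c":31,"d":73,"kx":89},"swv":{"ih":0,"q":51},"uc":{"lgg":40,"vyr":15,"wr":84}},"if":{"go":13,"jeo":[14,17,52,46],"ps":9,"qoj":{"cg":76,"pg":74,"tq":3,"us":58},"syq":{"b":84,"ia":94,"r":17,"udd":52},"x":97,"zng":[23,88,21,28]},"t":{"br":[68,42,40],"o":72,"ttr":[51,42,3]}}
After op 13 (add /hoy/swv/mr 82): {"hoy":{"pf":{"c":31,"d":73,"kx":89},"swv":{"ih":0,"mr":82,"q":51},"uc":{"lgg":40,"vyr":15,"wr":84}},"if":{"go":13,"jeo":[14,17,52,46],"ps":9,"qoj":{"cg":76,"pg":74,"tq":3,"us":58},"syq":{"b":84,"ia":94,"r":17,"udd":52},"x":97,"zng":[23,88,21,28]},"t":{"br":[68,42,40],"o":72,"ttr":[51,42,3]}}
After op 14 (replace /if/syq/b 50): {"hoy":{"pf":{"c":31,"d":73,"kx":89},"swv":{"ih":0,"mr":82,"q":51},"uc":{"lgg":40,"vyr":15,"wr":84}},"if":{"go":13,"jeo":[14,17,52,46],"ps":9,"qoj":{"cg":76,"pg":74,"tq":3,"us":58},"syq":{"b":50,"ia":94,"r":17,"udd":52},"x":97,"zng":[23,88,21,28]},"t":{"br":[68,42,40],"o":72,"ttr":[51,42,3]}}
After op 15 (replace /hoy/swv/q 5): {"hoy":{"pf":{"c":31,"d":73,"kx":89},"swv":{"ih":0,"mr":82,"q":5},"uc":{"lgg":40,"vyr":15,"wr":84}},"if":{"go":13,"jeo":[14,17,52,46],"ps":9,"qoj":{"cg":76,"pg":74,"tq":3,"us":58},"syq":{"b":50,"ia":94,"r":17,"udd":52},"x":97,"zng":[23,88,21,28]},"t":{"br":[68,42,40],"o":72,"ttr":[51,42,3]}}
After op 16 (replace /hoy/uc/lgg 63): {"hoy":{"pf":{"c":31,"d":73,"kx":89},"swv":{"ih":0,"mr":82,"q":5},"uc":{"lgg":63,"vyr":15,"wr":84}},"if":{"go":13,"jeo":[14,17,52,46],"ps":9,"qoj":{"cg":76,"pg":74,"tq":3,"us":58},"syq":{"b":50,"ia":94,"r":17,"udd":52},"x":97,"zng":[23,88,21,28]},"t":{"br":[68,42,40],"o":72,"ttr":[51,42,3]}}
After op 17 (replace /if/syq 3): {"hoy":{"pf":{"c":31,"d":73,"kx":89},"swv":{"ih":0,"mr":82,"q":5},"uc":{"lgg":63,"vyr":15,"wr":84}},"if":{"go":13,"jeo":[14,17,52,46],"ps":9,"qoj":{"cg":76,"pg":74,"tq":3,"us":58},"syq":3,"x":97,"zng":[23,88,21,28]},"t":{"br":[68,42,40],"o":72,"ttr":[51,42,3]}}
After op 18 (add /hoy/uc/prj 12): {"hoy":{"pf":{"c":31,"d":73,"kx":89},"swv":{"ih":0,"mr":82,"q":5},"uc":{"lgg":63,"prj":12,"vyr":15,"wr":84}},"if":{"go":13,"jeo":[14,17,52,46],"ps":9,"qoj":{"cg":76,"pg":74,"tq":3,"us":58},"syq":3,"x":97,"zng":[23,88,21,28]},"t":{"br":[68,42,40],"o":72,"ttr":[51,42,3]}}
After op 19 (add /hoy/swv/lyr 2): {"hoy":{"pf":{"c":31,"d":73,"kx":89},"swv":{"ih":0,"lyr":2,"mr":82,"q":5},"uc":{"lgg":63,"prj":12,"vyr":15,"wr":84}},"if":{"go":13,"jeo":[14,17,52,46],"ps":9,"qoj":{"cg":76,"pg":74,"tq":3,"us":58},"syq":3,"x":97,"zng":[23,88,21,28]},"t":{"br":[68,42,40],"o":72,"ttr":[51,42,3]}}

Answer: {"hoy":{"pf":{"c":31,"d":73,"kx":89},"swv":{"ih":0,"lyr":2,"mr":82,"q":5},"uc":{"lgg":63,"prj":12,"vyr":15,"wr":84}},"if":{"go":13,"jeo":[14,17,52,46],"ps":9,"qoj":{"cg":76,"pg":74,"tq":3,"us":58},"syq":3,"x":97,"zng":[23,88,21,28]},"t":{"br":[68,42,40],"o":72,"ttr":[51,42,3]}}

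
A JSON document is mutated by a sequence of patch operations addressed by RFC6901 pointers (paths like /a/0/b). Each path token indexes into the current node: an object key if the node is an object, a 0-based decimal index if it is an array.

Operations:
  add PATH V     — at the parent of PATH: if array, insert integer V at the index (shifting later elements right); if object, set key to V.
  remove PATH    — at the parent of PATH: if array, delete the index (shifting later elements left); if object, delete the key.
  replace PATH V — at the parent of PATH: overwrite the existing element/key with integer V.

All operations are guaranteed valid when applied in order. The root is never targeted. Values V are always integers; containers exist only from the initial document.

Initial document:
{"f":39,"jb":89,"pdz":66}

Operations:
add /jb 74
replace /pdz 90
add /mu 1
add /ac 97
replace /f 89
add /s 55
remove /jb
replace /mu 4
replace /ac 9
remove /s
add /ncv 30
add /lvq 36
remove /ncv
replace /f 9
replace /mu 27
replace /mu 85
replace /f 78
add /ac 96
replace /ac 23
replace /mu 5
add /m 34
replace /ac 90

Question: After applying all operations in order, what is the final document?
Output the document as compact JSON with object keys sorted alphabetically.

After op 1 (add /jb 74): {"f":39,"jb":74,"pdz":66}
After op 2 (replace /pdz 90): {"f":39,"jb":74,"pdz":90}
After op 3 (add /mu 1): {"f":39,"jb":74,"mu":1,"pdz":90}
After op 4 (add /ac 97): {"ac":97,"f":39,"jb":74,"mu":1,"pdz":90}
After op 5 (replace /f 89): {"ac":97,"f":89,"jb":74,"mu":1,"pdz":90}
After op 6 (add /s 55): {"ac":97,"f":89,"jb":74,"mu":1,"pdz":90,"s":55}
After op 7 (remove /jb): {"ac":97,"f":89,"mu":1,"pdz":90,"s":55}
After op 8 (replace /mu 4): {"ac":97,"f":89,"mu":4,"pdz":90,"s":55}
After op 9 (replace /ac 9): {"ac":9,"f":89,"mu":4,"pdz":90,"s":55}
After op 10 (remove /s): {"ac":9,"f":89,"mu":4,"pdz":90}
After op 11 (add /ncv 30): {"ac":9,"f":89,"mu":4,"ncv":30,"pdz":90}
After op 12 (add /lvq 36): {"ac":9,"f":89,"lvq":36,"mu":4,"ncv":30,"pdz":90}
After op 13 (remove /ncv): {"ac":9,"f":89,"lvq":36,"mu":4,"pdz":90}
After op 14 (replace /f 9): {"ac":9,"f":9,"lvq":36,"mu":4,"pdz":90}
After op 15 (replace /mu 27): {"ac":9,"f":9,"lvq":36,"mu":27,"pdz":90}
After op 16 (replace /mu 85): {"ac":9,"f":9,"lvq":36,"mu":85,"pdz":90}
After op 17 (replace /f 78): {"ac":9,"f":78,"lvq":36,"mu":85,"pdz":90}
After op 18 (add /ac 96): {"ac":96,"f":78,"lvq":36,"mu":85,"pdz":90}
After op 19 (replace /ac 23): {"ac":23,"f":78,"lvq":36,"mu":85,"pdz":90}
After op 20 (replace /mu 5): {"ac":23,"f":78,"lvq":36,"mu":5,"pdz":90}
After op 21 (add /m 34): {"ac":23,"f":78,"lvq":36,"m":34,"mu":5,"pdz":90}
After op 22 (replace /ac 90): {"ac":90,"f":78,"lvq":36,"m":34,"mu":5,"pdz":90}

Answer: {"ac":90,"f":78,"lvq":36,"m":34,"mu":5,"pdz":90}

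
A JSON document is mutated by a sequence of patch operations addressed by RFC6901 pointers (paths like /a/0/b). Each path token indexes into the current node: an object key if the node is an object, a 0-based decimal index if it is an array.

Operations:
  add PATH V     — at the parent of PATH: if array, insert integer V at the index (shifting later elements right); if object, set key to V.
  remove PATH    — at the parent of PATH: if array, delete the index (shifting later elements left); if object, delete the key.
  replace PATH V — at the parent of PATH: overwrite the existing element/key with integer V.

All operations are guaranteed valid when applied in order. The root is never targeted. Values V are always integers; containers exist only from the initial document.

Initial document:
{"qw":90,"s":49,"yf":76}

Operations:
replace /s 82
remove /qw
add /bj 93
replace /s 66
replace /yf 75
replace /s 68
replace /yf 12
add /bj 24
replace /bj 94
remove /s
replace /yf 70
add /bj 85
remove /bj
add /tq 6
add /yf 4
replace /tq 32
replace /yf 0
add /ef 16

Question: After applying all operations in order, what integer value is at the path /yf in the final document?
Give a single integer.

After op 1 (replace /s 82): {"qw":90,"s":82,"yf":76}
After op 2 (remove /qw): {"s":82,"yf":76}
After op 3 (add /bj 93): {"bj":93,"s":82,"yf":76}
After op 4 (replace /s 66): {"bj":93,"s":66,"yf":76}
After op 5 (replace /yf 75): {"bj":93,"s":66,"yf":75}
After op 6 (replace /s 68): {"bj":93,"s":68,"yf":75}
After op 7 (replace /yf 12): {"bj":93,"s":68,"yf":12}
After op 8 (add /bj 24): {"bj":24,"s":68,"yf":12}
After op 9 (replace /bj 94): {"bj":94,"s":68,"yf":12}
After op 10 (remove /s): {"bj":94,"yf":12}
After op 11 (replace /yf 70): {"bj":94,"yf":70}
After op 12 (add /bj 85): {"bj":85,"yf":70}
After op 13 (remove /bj): {"yf":70}
After op 14 (add /tq 6): {"tq":6,"yf":70}
After op 15 (add /yf 4): {"tq":6,"yf":4}
After op 16 (replace /tq 32): {"tq":32,"yf":4}
After op 17 (replace /yf 0): {"tq":32,"yf":0}
After op 18 (add /ef 16): {"ef":16,"tq":32,"yf":0}
Value at /yf: 0

Answer: 0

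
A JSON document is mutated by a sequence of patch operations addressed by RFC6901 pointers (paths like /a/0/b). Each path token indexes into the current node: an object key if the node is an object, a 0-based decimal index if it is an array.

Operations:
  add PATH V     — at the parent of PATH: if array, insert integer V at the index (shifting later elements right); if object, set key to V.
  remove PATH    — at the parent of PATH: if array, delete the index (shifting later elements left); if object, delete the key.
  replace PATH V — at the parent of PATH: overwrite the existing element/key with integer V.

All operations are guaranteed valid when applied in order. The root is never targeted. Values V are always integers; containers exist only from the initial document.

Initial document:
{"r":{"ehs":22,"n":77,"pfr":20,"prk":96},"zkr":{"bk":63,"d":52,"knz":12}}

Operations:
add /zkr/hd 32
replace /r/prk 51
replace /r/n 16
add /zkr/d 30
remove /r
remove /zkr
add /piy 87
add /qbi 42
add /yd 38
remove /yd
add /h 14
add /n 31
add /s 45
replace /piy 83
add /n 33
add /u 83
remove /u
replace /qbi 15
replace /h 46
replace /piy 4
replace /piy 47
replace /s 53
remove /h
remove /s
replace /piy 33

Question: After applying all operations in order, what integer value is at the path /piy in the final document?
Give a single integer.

After op 1 (add /zkr/hd 32): {"r":{"ehs":22,"n":77,"pfr":20,"prk":96},"zkr":{"bk":63,"d":52,"hd":32,"knz":12}}
After op 2 (replace /r/prk 51): {"r":{"ehs":22,"n":77,"pfr":20,"prk":51},"zkr":{"bk":63,"d":52,"hd":32,"knz":12}}
After op 3 (replace /r/n 16): {"r":{"ehs":22,"n":16,"pfr":20,"prk":51},"zkr":{"bk":63,"d":52,"hd":32,"knz":12}}
After op 4 (add /zkr/d 30): {"r":{"ehs":22,"n":16,"pfr":20,"prk":51},"zkr":{"bk":63,"d":30,"hd":32,"knz":12}}
After op 5 (remove /r): {"zkr":{"bk":63,"d":30,"hd":32,"knz":12}}
After op 6 (remove /zkr): {}
After op 7 (add /piy 87): {"piy":87}
After op 8 (add /qbi 42): {"piy":87,"qbi":42}
After op 9 (add /yd 38): {"piy":87,"qbi":42,"yd":38}
After op 10 (remove /yd): {"piy":87,"qbi":42}
After op 11 (add /h 14): {"h":14,"piy":87,"qbi":42}
After op 12 (add /n 31): {"h":14,"n":31,"piy":87,"qbi":42}
After op 13 (add /s 45): {"h":14,"n":31,"piy":87,"qbi":42,"s":45}
After op 14 (replace /piy 83): {"h":14,"n":31,"piy":83,"qbi":42,"s":45}
After op 15 (add /n 33): {"h":14,"n":33,"piy":83,"qbi":42,"s":45}
After op 16 (add /u 83): {"h":14,"n":33,"piy":83,"qbi":42,"s":45,"u":83}
After op 17 (remove /u): {"h":14,"n":33,"piy":83,"qbi":42,"s":45}
After op 18 (replace /qbi 15): {"h":14,"n":33,"piy":83,"qbi":15,"s":45}
After op 19 (replace /h 46): {"h":46,"n":33,"piy":83,"qbi":15,"s":45}
After op 20 (replace /piy 4): {"h":46,"n":33,"piy":4,"qbi":15,"s":45}
After op 21 (replace /piy 47): {"h":46,"n":33,"piy":47,"qbi":15,"s":45}
After op 22 (replace /s 53): {"h":46,"n":33,"piy":47,"qbi":15,"s":53}
After op 23 (remove /h): {"n":33,"piy":47,"qbi":15,"s":53}
After op 24 (remove /s): {"n":33,"piy":47,"qbi":15}
After op 25 (replace /piy 33): {"n":33,"piy":33,"qbi":15}
Value at /piy: 33

Answer: 33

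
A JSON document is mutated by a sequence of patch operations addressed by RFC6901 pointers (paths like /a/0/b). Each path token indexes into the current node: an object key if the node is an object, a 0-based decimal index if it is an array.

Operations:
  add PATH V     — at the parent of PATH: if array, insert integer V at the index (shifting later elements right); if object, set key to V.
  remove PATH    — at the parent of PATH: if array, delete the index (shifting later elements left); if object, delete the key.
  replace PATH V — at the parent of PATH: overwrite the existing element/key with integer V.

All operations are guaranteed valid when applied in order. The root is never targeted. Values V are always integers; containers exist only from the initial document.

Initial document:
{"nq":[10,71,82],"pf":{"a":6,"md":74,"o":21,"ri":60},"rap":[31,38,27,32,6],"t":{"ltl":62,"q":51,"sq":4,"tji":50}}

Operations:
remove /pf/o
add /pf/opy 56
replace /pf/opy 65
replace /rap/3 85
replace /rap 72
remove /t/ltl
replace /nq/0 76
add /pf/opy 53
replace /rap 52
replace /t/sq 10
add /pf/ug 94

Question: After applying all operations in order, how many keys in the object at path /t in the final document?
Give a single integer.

Answer: 3

Derivation:
After op 1 (remove /pf/o): {"nq":[10,71,82],"pf":{"a":6,"md":74,"ri":60},"rap":[31,38,27,32,6],"t":{"ltl":62,"q":51,"sq":4,"tji":50}}
After op 2 (add /pf/opy 56): {"nq":[10,71,82],"pf":{"a":6,"md":74,"opy":56,"ri":60},"rap":[31,38,27,32,6],"t":{"ltl":62,"q":51,"sq":4,"tji":50}}
After op 3 (replace /pf/opy 65): {"nq":[10,71,82],"pf":{"a":6,"md":74,"opy":65,"ri":60},"rap":[31,38,27,32,6],"t":{"ltl":62,"q":51,"sq":4,"tji":50}}
After op 4 (replace /rap/3 85): {"nq":[10,71,82],"pf":{"a":6,"md":74,"opy":65,"ri":60},"rap":[31,38,27,85,6],"t":{"ltl":62,"q":51,"sq":4,"tji":50}}
After op 5 (replace /rap 72): {"nq":[10,71,82],"pf":{"a":6,"md":74,"opy":65,"ri":60},"rap":72,"t":{"ltl":62,"q":51,"sq":4,"tji":50}}
After op 6 (remove /t/ltl): {"nq":[10,71,82],"pf":{"a":6,"md":74,"opy":65,"ri":60},"rap":72,"t":{"q":51,"sq":4,"tji":50}}
After op 7 (replace /nq/0 76): {"nq":[76,71,82],"pf":{"a":6,"md":74,"opy":65,"ri":60},"rap":72,"t":{"q":51,"sq":4,"tji":50}}
After op 8 (add /pf/opy 53): {"nq":[76,71,82],"pf":{"a":6,"md":74,"opy":53,"ri":60},"rap":72,"t":{"q":51,"sq":4,"tji":50}}
After op 9 (replace /rap 52): {"nq":[76,71,82],"pf":{"a":6,"md":74,"opy":53,"ri":60},"rap":52,"t":{"q":51,"sq":4,"tji":50}}
After op 10 (replace /t/sq 10): {"nq":[76,71,82],"pf":{"a":6,"md":74,"opy":53,"ri":60},"rap":52,"t":{"q":51,"sq":10,"tji":50}}
After op 11 (add /pf/ug 94): {"nq":[76,71,82],"pf":{"a":6,"md":74,"opy":53,"ri":60,"ug":94},"rap":52,"t":{"q":51,"sq":10,"tji":50}}
Size at path /t: 3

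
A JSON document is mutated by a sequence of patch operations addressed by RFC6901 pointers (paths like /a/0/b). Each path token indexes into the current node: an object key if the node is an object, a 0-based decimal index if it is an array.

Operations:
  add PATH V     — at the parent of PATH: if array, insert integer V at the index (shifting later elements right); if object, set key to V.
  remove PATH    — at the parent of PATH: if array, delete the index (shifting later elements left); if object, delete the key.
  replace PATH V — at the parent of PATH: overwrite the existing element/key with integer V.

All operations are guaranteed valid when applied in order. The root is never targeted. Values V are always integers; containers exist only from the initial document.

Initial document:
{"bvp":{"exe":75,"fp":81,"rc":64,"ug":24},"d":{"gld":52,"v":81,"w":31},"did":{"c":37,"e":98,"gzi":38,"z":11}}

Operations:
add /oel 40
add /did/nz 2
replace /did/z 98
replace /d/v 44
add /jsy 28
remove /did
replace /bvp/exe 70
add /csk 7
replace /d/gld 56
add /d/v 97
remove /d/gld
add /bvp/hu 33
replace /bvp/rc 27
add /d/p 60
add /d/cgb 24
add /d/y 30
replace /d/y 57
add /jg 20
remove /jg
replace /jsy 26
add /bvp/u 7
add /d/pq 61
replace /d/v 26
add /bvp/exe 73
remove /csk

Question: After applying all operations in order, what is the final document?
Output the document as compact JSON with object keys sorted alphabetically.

Answer: {"bvp":{"exe":73,"fp":81,"hu":33,"rc":27,"u":7,"ug":24},"d":{"cgb":24,"p":60,"pq":61,"v":26,"w":31,"y":57},"jsy":26,"oel":40}

Derivation:
After op 1 (add /oel 40): {"bvp":{"exe":75,"fp":81,"rc":64,"ug":24},"d":{"gld":52,"v":81,"w":31},"did":{"c":37,"e":98,"gzi":38,"z":11},"oel":40}
After op 2 (add /did/nz 2): {"bvp":{"exe":75,"fp":81,"rc":64,"ug":24},"d":{"gld":52,"v":81,"w":31},"did":{"c":37,"e":98,"gzi":38,"nz":2,"z":11},"oel":40}
After op 3 (replace /did/z 98): {"bvp":{"exe":75,"fp":81,"rc":64,"ug":24},"d":{"gld":52,"v":81,"w":31},"did":{"c":37,"e":98,"gzi":38,"nz":2,"z":98},"oel":40}
After op 4 (replace /d/v 44): {"bvp":{"exe":75,"fp":81,"rc":64,"ug":24},"d":{"gld":52,"v":44,"w":31},"did":{"c":37,"e":98,"gzi":38,"nz":2,"z":98},"oel":40}
After op 5 (add /jsy 28): {"bvp":{"exe":75,"fp":81,"rc":64,"ug":24},"d":{"gld":52,"v":44,"w":31},"did":{"c":37,"e":98,"gzi":38,"nz":2,"z":98},"jsy":28,"oel":40}
After op 6 (remove /did): {"bvp":{"exe":75,"fp":81,"rc":64,"ug":24},"d":{"gld":52,"v":44,"w":31},"jsy":28,"oel":40}
After op 7 (replace /bvp/exe 70): {"bvp":{"exe":70,"fp":81,"rc":64,"ug":24},"d":{"gld":52,"v":44,"w":31},"jsy":28,"oel":40}
After op 8 (add /csk 7): {"bvp":{"exe":70,"fp":81,"rc":64,"ug":24},"csk":7,"d":{"gld":52,"v":44,"w":31},"jsy":28,"oel":40}
After op 9 (replace /d/gld 56): {"bvp":{"exe":70,"fp":81,"rc":64,"ug":24},"csk":7,"d":{"gld":56,"v":44,"w":31},"jsy":28,"oel":40}
After op 10 (add /d/v 97): {"bvp":{"exe":70,"fp":81,"rc":64,"ug":24},"csk":7,"d":{"gld":56,"v":97,"w":31},"jsy":28,"oel":40}
After op 11 (remove /d/gld): {"bvp":{"exe":70,"fp":81,"rc":64,"ug":24},"csk":7,"d":{"v":97,"w":31},"jsy":28,"oel":40}
After op 12 (add /bvp/hu 33): {"bvp":{"exe":70,"fp":81,"hu":33,"rc":64,"ug":24},"csk":7,"d":{"v":97,"w":31},"jsy":28,"oel":40}
After op 13 (replace /bvp/rc 27): {"bvp":{"exe":70,"fp":81,"hu":33,"rc":27,"ug":24},"csk":7,"d":{"v":97,"w":31},"jsy":28,"oel":40}
After op 14 (add /d/p 60): {"bvp":{"exe":70,"fp":81,"hu":33,"rc":27,"ug":24},"csk":7,"d":{"p":60,"v":97,"w":31},"jsy":28,"oel":40}
After op 15 (add /d/cgb 24): {"bvp":{"exe":70,"fp":81,"hu":33,"rc":27,"ug":24},"csk":7,"d":{"cgb":24,"p":60,"v":97,"w":31},"jsy":28,"oel":40}
After op 16 (add /d/y 30): {"bvp":{"exe":70,"fp":81,"hu":33,"rc":27,"ug":24},"csk":7,"d":{"cgb":24,"p":60,"v":97,"w":31,"y":30},"jsy":28,"oel":40}
After op 17 (replace /d/y 57): {"bvp":{"exe":70,"fp":81,"hu":33,"rc":27,"ug":24},"csk":7,"d":{"cgb":24,"p":60,"v":97,"w":31,"y":57},"jsy":28,"oel":40}
After op 18 (add /jg 20): {"bvp":{"exe":70,"fp":81,"hu":33,"rc":27,"ug":24},"csk":7,"d":{"cgb":24,"p":60,"v":97,"w":31,"y":57},"jg":20,"jsy":28,"oel":40}
After op 19 (remove /jg): {"bvp":{"exe":70,"fp":81,"hu":33,"rc":27,"ug":24},"csk":7,"d":{"cgb":24,"p":60,"v":97,"w":31,"y":57},"jsy":28,"oel":40}
After op 20 (replace /jsy 26): {"bvp":{"exe":70,"fp":81,"hu":33,"rc":27,"ug":24},"csk":7,"d":{"cgb":24,"p":60,"v":97,"w":31,"y":57},"jsy":26,"oel":40}
After op 21 (add /bvp/u 7): {"bvp":{"exe":70,"fp":81,"hu":33,"rc":27,"u":7,"ug":24},"csk":7,"d":{"cgb":24,"p":60,"v":97,"w":31,"y":57},"jsy":26,"oel":40}
After op 22 (add /d/pq 61): {"bvp":{"exe":70,"fp":81,"hu":33,"rc":27,"u":7,"ug":24},"csk":7,"d":{"cgb":24,"p":60,"pq":61,"v":97,"w":31,"y":57},"jsy":26,"oel":40}
After op 23 (replace /d/v 26): {"bvp":{"exe":70,"fp":81,"hu":33,"rc":27,"u":7,"ug":24},"csk":7,"d":{"cgb":24,"p":60,"pq":61,"v":26,"w":31,"y":57},"jsy":26,"oel":40}
After op 24 (add /bvp/exe 73): {"bvp":{"exe":73,"fp":81,"hu":33,"rc":27,"u":7,"ug":24},"csk":7,"d":{"cgb":24,"p":60,"pq":61,"v":26,"w":31,"y":57},"jsy":26,"oel":40}
After op 25 (remove /csk): {"bvp":{"exe":73,"fp":81,"hu":33,"rc":27,"u":7,"ug":24},"d":{"cgb":24,"p":60,"pq":61,"v":26,"w":31,"y":57},"jsy":26,"oel":40}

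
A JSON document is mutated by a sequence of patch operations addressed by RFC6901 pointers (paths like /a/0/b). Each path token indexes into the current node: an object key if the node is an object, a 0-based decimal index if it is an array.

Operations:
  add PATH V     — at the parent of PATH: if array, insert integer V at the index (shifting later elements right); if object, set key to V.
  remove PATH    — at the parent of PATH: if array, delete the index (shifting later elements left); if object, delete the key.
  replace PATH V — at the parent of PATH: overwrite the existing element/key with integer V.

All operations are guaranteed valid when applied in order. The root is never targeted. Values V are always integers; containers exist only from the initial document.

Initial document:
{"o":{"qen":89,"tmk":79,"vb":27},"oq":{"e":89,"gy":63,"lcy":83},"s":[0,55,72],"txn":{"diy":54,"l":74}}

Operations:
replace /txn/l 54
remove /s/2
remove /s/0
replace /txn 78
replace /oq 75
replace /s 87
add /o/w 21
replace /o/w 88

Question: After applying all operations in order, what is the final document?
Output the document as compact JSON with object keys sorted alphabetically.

Answer: {"o":{"qen":89,"tmk":79,"vb":27,"w":88},"oq":75,"s":87,"txn":78}

Derivation:
After op 1 (replace /txn/l 54): {"o":{"qen":89,"tmk":79,"vb":27},"oq":{"e":89,"gy":63,"lcy":83},"s":[0,55,72],"txn":{"diy":54,"l":54}}
After op 2 (remove /s/2): {"o":{"qen":89,"tmk":79,"vb":27},"oq":{"e":89,"gy":63,"lcy":83},"s":[0,55],"txn":{"diy":54,"l":54}}
After op 3 (remove /s/0): {"o":{"qen":89,"tmk":79,"vb":27},"oq":{"e":89,"gy":63,"lcy":83},"s":[55],"txn":{"diy":54,"l":54}}
After op 4 (replace /txn 78): {"o":{"qen":89,"tmk":79,"vb":27},"oq":{"e":89,"gy":63,"lcy":83},"s":[55],"txn":78}
After op 5 (replace /oq 75): {"o":{"qen":89,"tmk":79,"vb":27},"oq":75,"s":[55],"txn":78}
After op 6 (replace /s 87): {"o":{"qen":89,"tmk":79,"vb":27},"oq":75,"s":87,"txn":78}
After op 7 (add /o/w 21): {"o":{"qen":89,"tmk":79,"vb":27,"w":21},"oq":75,"s":87,"txn":78}
After op 8 (replace /o/w 88): {"o":{"qen":89,"tmk":79,"vb":27,"w":88},"oq":75,"s":87,"txn":78}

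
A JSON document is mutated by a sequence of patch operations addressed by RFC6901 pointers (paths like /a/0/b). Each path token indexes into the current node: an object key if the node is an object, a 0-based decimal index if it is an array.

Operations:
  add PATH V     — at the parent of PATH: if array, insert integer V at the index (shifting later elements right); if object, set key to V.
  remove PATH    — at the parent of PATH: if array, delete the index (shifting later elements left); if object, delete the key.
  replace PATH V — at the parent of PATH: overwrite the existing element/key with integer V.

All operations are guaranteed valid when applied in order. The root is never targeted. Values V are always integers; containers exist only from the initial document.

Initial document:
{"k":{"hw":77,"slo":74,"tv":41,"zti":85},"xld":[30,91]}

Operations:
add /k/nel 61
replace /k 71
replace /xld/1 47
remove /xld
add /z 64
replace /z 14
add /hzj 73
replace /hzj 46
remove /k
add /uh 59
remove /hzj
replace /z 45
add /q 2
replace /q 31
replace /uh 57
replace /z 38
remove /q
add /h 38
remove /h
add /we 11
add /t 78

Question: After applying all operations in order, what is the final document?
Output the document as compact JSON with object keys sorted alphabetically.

Answer: {"t":78,"uh":57,"we":11,"z":38}

Derivation:
After op 1 (add /k/nel 61): {"k":{"hw":77,"nel":61,"slo":74,"tv":41,"zti":85},"xld":[30,91]}
After op 2 (replace /k 71): {"k":71,"xld":[30,91]}
After op 3 (replace /xld/1 47): {"k":71,"xld":[30,47]}
After op 4 (remove /xld): {"k":71}
After op 5 (add /z 64): {"k":71,"z":64}
After op 6 (replace /z 14): {"k":71,"z":14}
After op 7 (add /hzj 73): {"hzj":73,"k":71,"z":14}
After op 8 (replace /hzj 46): {"hzj":46,"k":71,"z":14}
After op 9 (remove /k): {"hzj":46,"z":14}
After op 10 (add /uh 59): {"hzj":46,"uh":59,"z":14}
After op 11 (remove /hzj): {"uh":59,"z":14}
After op 12 (replace /z 45): {"uh":59,"z":45}
After op 13 (add /q 2): {"q":2,"uh":59,"z":45}
After op 14 (replace /q 31): {"q":31,"uh":59,"z":45}
After op 15 (replace /uh 57): {"q":31,"uh":57,"z":45}
After op 16 (replace /z 38): {"q":31,"uh":57,"z":38}
After op 17 (remove /q): {"uh":57,"z":38}
After op 18 (add /h 38): {"h":38,"uh":57,"z":38}
After op 19 (remove /h): {"uh":57,"z":38}
After op 20 (add /we 11): {"uh":57,"we":11,"z":38}
After op 21 (add /t 78): {"t":78,"uh":57,"we":11,"z":38}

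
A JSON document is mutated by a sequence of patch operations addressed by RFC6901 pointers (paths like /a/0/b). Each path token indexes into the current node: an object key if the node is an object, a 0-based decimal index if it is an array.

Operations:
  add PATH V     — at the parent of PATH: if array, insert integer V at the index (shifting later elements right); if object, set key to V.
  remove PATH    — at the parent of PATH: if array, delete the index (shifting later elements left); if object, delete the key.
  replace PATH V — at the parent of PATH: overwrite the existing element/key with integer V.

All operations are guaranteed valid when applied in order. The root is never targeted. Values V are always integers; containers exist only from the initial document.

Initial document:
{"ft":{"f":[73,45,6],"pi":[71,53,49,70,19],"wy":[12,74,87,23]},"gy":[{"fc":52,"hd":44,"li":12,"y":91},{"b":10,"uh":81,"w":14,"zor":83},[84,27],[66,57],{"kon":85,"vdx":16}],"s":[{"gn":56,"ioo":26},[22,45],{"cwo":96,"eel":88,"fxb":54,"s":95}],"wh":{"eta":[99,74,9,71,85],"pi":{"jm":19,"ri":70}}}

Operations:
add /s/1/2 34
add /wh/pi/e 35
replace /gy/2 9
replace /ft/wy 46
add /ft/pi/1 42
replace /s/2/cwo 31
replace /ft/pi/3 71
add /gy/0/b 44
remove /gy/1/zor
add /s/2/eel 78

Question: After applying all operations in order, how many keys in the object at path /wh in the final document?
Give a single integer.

After op 1 (add /s/1/2 34): {"ft":{"f":[73,45,6],"pi":[71,53,49,70,19],"wy":[12,74,87,23]},"gy":[{"fc":52,"hd":44,"li":12,"y":91},{"b":10,"uh":81,"w":14,"zor":83},[84,27],[66,57],{"kon":85,"vdx":16}],"s":[{"gn":56,"ioo":26},[22,45,34],{"cwo":96,"eel":88,"fxb":54,"s":95}],"wh":{"eta":[99,74,9,71,85],"pi":{"jm":19,"ri":70}}}
After op 2 (add /wh/pi/e 35): {"ft":{"f":[73,45,6],"pi":[71,53,49,70,19],"wy":[12,74,87,23]},"gy":[{"fc":52,"hd":44,"li":12,"y":91},{"b":10,"uh":81,"w":14,"zor":83},[84,27],[66,57],{"kon":85,"vdx":16}],"s":[{"gn":56,"ioo":26},[22,45,34],{"cwo":96,"eel":88,"fxb":54,"s":95}],"wh":{"eta":[99,74,9,71,85],"pi":{"e":35,"jm":19,"ri":70}}}
After op 3 (replace /gy/2 9): {"ft":{"f":[73,45,6],"pi":[71,53,49,70,19],"wy":[12,74,87,23]},"gy":[{"fc":52,"hd":44,"li":12,"y":91},{"b":10,"uh":81,"w":14,"zor":83},9,[66,57],{"kon":85,"vdx":16}],"s":[{"gn":56,"ioo":26},[22,45,34],{"cwo":96,"eel":88,"fxb":54,"s":95}],"wh":{"eta":[99,74,9,71,85],"pi":{"e":35,"jm":19,"ri":70}}}
After op 4 (replace /ft/wy 46): {"ft":{"f":[73,45,6],"pi":[71,53,49,70,19],"wy":46},"gy":[{"fc":52,"hd":44,"li":12,"y":91},{"b":10,"uh":81,"w":14,"zor":83},9,[66,57],{"kon":85,"vdx":16}],"s":[{"gn":56,"ioo":26},[22,45,34],{"cwo":96,"eel":88,"fxb":54,"s":95}],"wh":{"eta":[99,74,9,71,85],"pi":{"e":35,"jm":19,"ri":70}}}
After op 5 (add /ft/pi/1 42): {"ft":{"f":[73,45,6],"pi":[71,42,53,49,70,19],"wy":46},"gy":[{"fc":52,"hd":44,"li":12,"y":91},{"b":10,"uh":81,"w":14,"zor":83},9,[66,57],{"kon":85,"vdx":16}],"s":[{"gn":56,"ioo":26},[22,45,34],{"cwo":96,"eel":88,"fxb":54,"s":95}],"wh":{"eta":[99,74,9,71,85],"pi":{"e":35,"jm":19,"ri":70}}}
After op 6 (replace /s/2/cwo 31): {"ft":{"f":[73,45,6],"pi":[71,42,53,49,70,19],"wy":46},"gy":[{"fc":52,"hd":44,"li":12,"y":91},{"b":10,"uh":81,"w":14,"zor":83},9,[66,57],{"kon":85,"vdx":16}],"s":[{"gn":56,"ioo":26},[22,45,34],{"cwo":31,"eel":88,"fxb":54,"s":95}],"wh":{"eta":[99,74,9,71,85],"pi":{"e":35,"jm":19,"ri":70}}}
After op 7 (replace /ft/pi/3 71): {"ft":{"f":[73,45,6],"pi":[71,42,53,71,70,19],"wy":46},"gy":[{"fc":52,"hd":44,"li":12,"y":91},{"b":10,"uh":81,"w":14,"zor":83},9,[66,57],{"kon":85,"vdx":16}],"s":[{"gn":56,"ioo":26},[22,45,34],{"cwo":31,"eel":88,"fxb":54,"s":95}],"wh":{"eta":[99,74,9,71,85],"pi":{"e":35,"jm":19,"ri":70}}}
After op 8 (add /gy/0/b 44): {"ft":{"f":[73,45,6],"pi":[71,42,53,71,70,19],"wy":46},"gy":[{"b":44,"fc":52,"hd":44,"li":12,"y":91},{"b":10,"uh":81,"w":14,"zor":83},9,[66,57],{"kon":85,"vdx":16}],"s":[{"gn":56,"ioo":26},[22,45,34],{"cwo":31,"eel":88,"fxb":54,"s":95}],"wh":{"eta":[99,74,9,71,85],"pi":{"e":35,"jm":19,"ri":70}}}
After op 9 (remove /gy/1/zor): {"ft":{"f":[73,45,6],"pi":[71,42,53,71,70,19],"wy":46},"gy":[{"b":44,"fc":52,"hd":44,"li":12,"y":91},{"b":10,"uh":81,"w":14},9,[66,57],{"kon":85,"vdx":16}],"s":[{"gn":56,"ioo":26},[22,45,34],{"cwo":31,"eel":88,"fxb":54,"s":95}],"wh":{"eta":[99,74,9,71,85],"pi":{"e":35,"jm":19,"ri":70}}}
After op 10 (add /s/2/eel 78): {"ft":{"f":[73,45,6],"pi":[71,42,53,71,70,19],"wy":46},"gy":[{"b":44,"fc":52,"hd":44,"li":12,"y":91},{"b":10,"uh":81,"w":14},9,[66,57],{"kon":85,"vdx":16}],"s":[{"gn":56,"ioo":26},[22,45,34],{"cwo":31,"eel":78,"fxb":54,"s":95}],"wh":{"eta":[99,74,9,71,85],"pi":{"e":35,"jm":19,"ri":70}}}
Size at path /wh: 2

Answer: 2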